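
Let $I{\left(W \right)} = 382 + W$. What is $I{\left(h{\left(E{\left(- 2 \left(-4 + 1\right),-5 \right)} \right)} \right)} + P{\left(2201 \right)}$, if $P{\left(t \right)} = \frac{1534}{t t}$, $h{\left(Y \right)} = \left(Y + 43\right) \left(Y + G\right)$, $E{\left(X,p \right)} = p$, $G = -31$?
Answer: $- \frac{4776577852}{4844401} \approx -986.0$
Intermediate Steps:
$h{\left(Y \right)} = \left(-31 + Y\right) \left(43 + Y\right)$ ($h{\left(Y \right)} = \left(Y + 43\right) \left(Y - 31\right) = \left(43 + Y\right) \left(-31 + Y\right) = \left(-31 + Y\right) \left(43 + Y\right)$)
$P{\left(t \right)} = \frac{1534}{t^{2}}$
$I{\left(h{\left(E{\left(- 2 \left(-4 + 1\right),-5 \right)} \right)} \right)} + P{\left(2201 \right)} = \left(382 + \left(-1333 + \left(-5\right)^{2} + 12 \left(-5\right)\right)\right) + \frac{1534}{4844401} = \left(382 - 1368\right) + 1534 \cdot \frac{1}{4844401} = \left(382 - 1368\right) + \frac{1534}{4844401} = -986 + \frac{1534}{4844401} = - \frac{4776577852}{4844401}$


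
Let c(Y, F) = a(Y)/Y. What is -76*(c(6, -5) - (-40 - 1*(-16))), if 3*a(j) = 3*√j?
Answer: -1824 - 38*√6/3 ≈ -1855.0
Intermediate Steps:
a(j) = √j (a(j) = (3*√j)/3 = √j)
c(Y, F) = Y^(-½) (c(Y, F) = √Y/Y = Y^(-½))
-76*(c(6, -5) - (-40 - 1*(-16))) = -76*(6^(-½) - (-40 - 1*(-16))) = -76*(√6/6 - (-40 + 16)) = -76*(√6/6 - 1*(-24)) = -76*(√6/6 + 24) = -76*(24 + √6/6) = -1824 - 38*√6/3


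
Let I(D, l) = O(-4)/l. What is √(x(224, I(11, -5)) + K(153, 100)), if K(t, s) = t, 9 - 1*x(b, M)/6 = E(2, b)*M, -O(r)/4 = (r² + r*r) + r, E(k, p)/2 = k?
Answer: I*√8265/5 ≈ 18.182*I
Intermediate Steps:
E(k, p) = 2*k
O(r) = -8*r² - 4*r (O(r) = -4*((r² + r*r) + r) = -4*((r² + r²) + r) = -4*(2*r² + r) = -4*(r + 2*r²) = -8*r² - 4*r)
I(D, l) = -112/l (I(D, l) = (-4*(-4)*(1 + 2*(-4)))/l = (-4*(-4)*(1 - 8))/l = (-4*(-4)*(-7))/l = -112/l)
x(b, M) = 54 - 24*M (x(b, M) = 54 - 6*2*2*M = 54 - 24*M)
√(x(224, I(11, -5)) + K(153, 100)) = √((54 - (-2688)/(-5)) + 153) = √((54 - (-2688)*(-1)/5) + 153) = √((54 - 24*112/5) + 153) = √((54 - 2688/5) + 153) = √(-2418/5 + 153) = √(-1653/5) = I*√8265/5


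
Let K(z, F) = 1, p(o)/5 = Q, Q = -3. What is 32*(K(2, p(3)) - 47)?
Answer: -1472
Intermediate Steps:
p(o) = -15 (p(o) = 5*(-3) = -15)
32*(K(2, p(3)) - 47) = 32*(1 - 47) = 32*(-46) = -1472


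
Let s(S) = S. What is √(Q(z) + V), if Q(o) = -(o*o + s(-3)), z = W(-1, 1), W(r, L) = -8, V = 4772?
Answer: √4711 ≈ 68.637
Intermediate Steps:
z = -8
Q(o) = 3 - o² (Q(o) = -(o*o - 3) = -(o² - 3) = -(-3 + o²) = 3 - o²)
√(Q(z) + V) = √((3 - 1*(-8)²) + 4772) = √((3 - 1*64) + 4772) = √((3 - 64) + 4772) = √(-61 + 4772) = √4711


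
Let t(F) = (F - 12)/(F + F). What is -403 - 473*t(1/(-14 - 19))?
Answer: -188587/2 ≈ -94294.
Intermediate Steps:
t(F) = (-12 + F)/(2*F) (t(F) = (-12 + F)/((2*F)) = (-12 + F)*(1/(2*F)) = (-12 + F)/(2*F))
-403 - 473*t(1/(-14 - 19)) = -403 - 473*(-12 + 1/(-14 - 19))/(2*(1/(-14 - 19))) = -403 - 473*(-12 + 1/(-33))/(2*(1/(-33))) = -403 - 473*(-12 - 1/33)/(2*(-1/33)) = -403 - 473*(-33)*(-397)/(2*33) = -403 - 473*397/2 = -403 - 187781/2 = -188587/2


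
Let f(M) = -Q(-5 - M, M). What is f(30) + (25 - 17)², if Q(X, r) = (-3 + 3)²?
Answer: 64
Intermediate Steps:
Q(X, r) = 0 (Q(X, r) = 0² = 0)
f(M) = 0 (f(M) = -1*0 = 0)
f(30) + (25 - 17)² = 0 + (25 - 17)² = 0 + 8² = 0 + 64 = 64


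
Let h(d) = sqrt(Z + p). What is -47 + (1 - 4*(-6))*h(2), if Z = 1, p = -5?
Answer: -47 + 50*I ≈ -47.0 + 50.0*I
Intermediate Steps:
h(d) = 2*I (h(d) = sqrt(1 - 5) = sqrt(-4) = 2*I)
-47 + (1 - 4*(-6))*h(2) = -47 + (1 - 4*(-6))*(2*I) = -47 + (1 + 24)*(2*I) = -47 + 25*(2*I) = -47 + 50*I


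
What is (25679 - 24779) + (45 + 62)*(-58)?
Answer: -5306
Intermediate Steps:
(25679 - 24779) + (45 + 62)*(-58) = 900 + 107*(-58) = 900 - 6206 = -5306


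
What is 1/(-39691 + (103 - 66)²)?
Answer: -1/38322 ≈ -2.6095e-5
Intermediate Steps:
1/(-39691 + (103 - 66)²) = 1/(-39691 + 37²) = 1/(-39691 + 1369) = 1/(-38322) = -1/38322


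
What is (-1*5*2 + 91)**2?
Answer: 6561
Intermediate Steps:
(-1*5*2 + 91)**2 = (-5*2 + 91)**2 = (-10 + 91)**2 = 81**2 = 6561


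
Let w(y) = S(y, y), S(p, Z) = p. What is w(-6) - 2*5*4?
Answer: -46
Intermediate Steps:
w(y) = y
w(-6) - 2*5*4 = -6 - 2*5*4 = -6 - 10*4 = -6 - 1*40 = -6 - 40 = -46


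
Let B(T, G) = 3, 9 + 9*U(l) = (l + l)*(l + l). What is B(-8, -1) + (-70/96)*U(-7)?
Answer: -5249/432 ≈ -12.150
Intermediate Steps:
U(l) = -1 + 4*l²/9 (U(l) = -1 + ((l + l)*(l + l))/9 = -1 + ((2*l)*(2*l))/9 = -1 + (4*l²)/9 = -1 + 4*l²/9)
B(-8, -1) + (-70/96)*U(-7) = 3 + (-70/96)*(-1 + (4/9)*(-7)²) = 3 + (-70*1/96)*(-1 + (4/9)*49) = 3 - 35*(-1 + 196/9)/48 = 3 - 35/48*187/9 = 3 - 6545/432 = -5249/432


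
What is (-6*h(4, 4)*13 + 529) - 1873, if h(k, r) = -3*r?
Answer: -408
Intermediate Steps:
(-6*h(4, 4)*13 + 529) - 1873 = (-(-18)*4*13 + 529) - 1873 = (-6*(-12)*13 + 529) - 1873 = (72*13 + 529) - 1873 = (936 + 529) - 1873 = 1465 - 1873 = -408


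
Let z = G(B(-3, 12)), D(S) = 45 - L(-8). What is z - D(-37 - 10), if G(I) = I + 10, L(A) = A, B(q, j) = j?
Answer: -31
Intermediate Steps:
G(I) = 10 + I
D(S) = 53 (D(S) = 45 - 1*(-8) = 45 + 8 = 53)
z = 22 (z = 10 + 12 = 22)
z - D(-37 - 10) = 22 - 1*53 = 22 - 53 = -31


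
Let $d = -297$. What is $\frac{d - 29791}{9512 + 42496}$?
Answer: $- \frac{3761}{6501} \approx -0.57853$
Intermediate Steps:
$\frac{d - 29791}{9512 + 42496} = \frac{-297 - 29791}{9512 + 42496} = - \frac{30088}{52008} = \left(-30088\right) \frac{1}{52008} = - \frac{3761}{6501}$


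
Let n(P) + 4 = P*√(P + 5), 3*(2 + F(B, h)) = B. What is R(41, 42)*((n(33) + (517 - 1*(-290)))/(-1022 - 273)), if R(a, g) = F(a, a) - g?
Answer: 10439/555 + 143*√38/185 ≈ 23.574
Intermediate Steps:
F(B, h) = -2 + B/3
n(P) = -4 + P*√(5 + P) (n(P) = -4 + P*√(P + 5) = -4 + P*√(5 + P))
R(a, g) = -2 - g + a/3 (R(a, g) = (-2 + a/3) - g = -2 - g + a/3)
R(41, 42)*((n(33) + (517 - 1*(-290)))/(-1022 - 273)) = (-2 - 1*42 + (⅓)*41)*(((-4 + 33*√(5 + 33)) + (517 - 1*(-290)))/(-1022 - 273)) = (-2 - 42 + 41/3)*(((-4 + 33*√38) + (517 + 290))/(-1295)) = -91*((-4 + 33*√38) + 807)*(-1)/(3*1295) = -91*(803 + 33*√38)*(-1)/(3*1295) = -91*(-803/1295 - 33*√38/1295)/3 = 10439/555 + 143*√38/185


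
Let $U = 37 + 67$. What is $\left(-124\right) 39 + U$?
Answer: $-4732$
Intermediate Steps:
$U = 104$
$\left(-124\right) 39 + U = \left(-124\right) 39 + 104 = -4836 + 104 = -4732$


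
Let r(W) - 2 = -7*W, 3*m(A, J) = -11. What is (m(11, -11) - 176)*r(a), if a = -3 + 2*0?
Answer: -12397/3 ≈ -4132.3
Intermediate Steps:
m(A, J) = -11/3 (m(A, J) = (⅓)*(-11) = -11/3)
a = -3 (a = -3 + 0 = -3)
r(W) = 2 - 7*W
(m(11, -11) - 176)*r(a) = (-11/3 - 176)*(2 - 7*(-3)) = -539*(2 + 21)/3 = -539/3*23 = -12397/3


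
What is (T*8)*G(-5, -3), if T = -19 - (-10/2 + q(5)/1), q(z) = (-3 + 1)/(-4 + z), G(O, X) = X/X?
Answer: -96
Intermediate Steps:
G(O, X) = 1
q(z) = -2/(-4 + z)
T = -12 (T = -19 - (-10/2 - 2/(-4 + 5)/1) = -19 - (-10*1/2 - 2/1*1) = -19 - (-5 - 2*1*1) = -19 - (-5 - 2*1) = -19 - (-5 - 2) = -19 - 1*(-7) = -19 + 7 = -12)
(T*8)*G(-5, -3) = -12*8*1 = -96*1 = -96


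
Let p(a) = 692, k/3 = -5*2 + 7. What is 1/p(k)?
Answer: 1/692 ≈ 0.0014451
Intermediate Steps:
k = -9 (k = 3*(-5*2 + 7) = 3*(-10 + 7) = 3*(-3) = -9)
1/p(k) = 1/692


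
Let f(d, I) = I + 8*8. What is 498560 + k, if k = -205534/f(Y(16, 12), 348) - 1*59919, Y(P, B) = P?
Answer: 90257279/206 ≈ 4.3814e+5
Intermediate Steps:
f(d, I) = 64 + I (f(d, I) = I + 64 = 64 + I)
k = -12446081/206 (k = -205534/(64 + 348) - 1*59919 = -205534/412 - 59919 = -205534*1/412 - 59919 = -102767/206 - 59919 = -12446081/206 ≈ -60418.)
498560 + k = 498560 - 12446081/206 = 90257279/206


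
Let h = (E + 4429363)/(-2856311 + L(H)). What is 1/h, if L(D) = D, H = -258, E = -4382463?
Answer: -2856569/46900 ≈ -60.908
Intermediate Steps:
h = -46900/2856569 (h = (-4382463 + 4429363)/(-2856311 - 258) = 46900/(-2856569) = 46900*(-1/2856569) = -46900/2856569 ≈ -0.016418)
1/h = 1/(-46900/2856569) = -2856569/46900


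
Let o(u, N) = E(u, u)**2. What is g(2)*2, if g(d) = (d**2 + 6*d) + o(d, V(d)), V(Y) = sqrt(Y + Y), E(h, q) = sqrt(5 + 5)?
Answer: 52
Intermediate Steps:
E(h, q) = sqrt(10)
V(Y) = sqrt(2)*sqrt(Y) (V(Y) = sqrt(2*Y) = sqrt(2)*sqrt(Y))
o(u, N) = 10 (o(u, N) = (sqrt(10))**2 = 10)
g(d) = 10 + d**2 + 6*d (g(d) = (d**2 + 6*d) + 10 = 10 + d**2 + 6*d)
g(2)*2 = (10 + 2**2 + 6*2)*2 = (10 + 4 + 12)*2 = 26*2 = 52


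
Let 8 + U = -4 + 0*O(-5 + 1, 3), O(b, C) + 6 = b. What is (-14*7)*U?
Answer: 1176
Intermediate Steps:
O(b, C) = -6 + b
U = -12 (U = -8 + (-4 + 0*(-6 + (-5 + 1))) = -8 + (-4 + 0*(-6 - 4)) = -8 + (-4 + 0*(-10)) = -8 + (-4 + 0) = -8 - 4 = -12)
(-14*7)*U = -14*7*(-12) = -98*(-12) = 1176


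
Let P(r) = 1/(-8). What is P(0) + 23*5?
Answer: 919/8 ≈ 114.88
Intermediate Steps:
P(r) = -⅛
P(0) + 23*5 = -⅛ + 23*5 = -⅛ + 115 = 919/8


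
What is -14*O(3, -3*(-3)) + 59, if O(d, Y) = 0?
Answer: 59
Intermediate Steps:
-14*O(3, -3*(-3)) + 59 = -14*0 + 59 = 0 + 59 = 59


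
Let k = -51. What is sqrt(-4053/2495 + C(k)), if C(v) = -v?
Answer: 6*sqrt(8537890)/2495 ≈ 7.0268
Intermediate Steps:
sqrt(-4053/2495 + C(k)) = sqrt(-4053/2495 - 1*(-51)) = sqrt(-4053*1/2495 + 51) = sqrt(-4053/2495 + 51) = sqrt(123192/2495) = 6*sqrt(8537890)/2495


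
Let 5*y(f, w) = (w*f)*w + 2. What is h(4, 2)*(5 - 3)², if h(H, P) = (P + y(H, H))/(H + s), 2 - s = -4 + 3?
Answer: 304/35 ≈ 8.6857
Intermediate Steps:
y(f, w) = ⅖ + f*w²/5 (y(f, w) = ((w*f)*w + 2)/5 = ((f*w)*w + 2)/5 = (f*w² + 2)/5 = (2 + f*w²)/5 = ⅖ + f*w²/5)
s = 3 (s = 2 - (-4 + 3) = 2 - 1*(-1) = 2 + 1 = 3)
h(H, P) = (⅖ + P + H³/5)/(3 + H) (h(H, P) = (P + (⅖ + H*H²/5))/(H + 3) = (P + (⅖ + H³/5))/(3 + H) = (⅖ + P + H³/5)/(3 + H))
h(4, 2)*(5 - 3)² = ((2 + 4³ + 5*2)/(5*(3 + 4)))*(5 - 3)² = ((⅕)*(2 + 64 + 10)/7)*2² = ((⅕)*(⅐)*76)*4 = (76/35)*4 = 304/35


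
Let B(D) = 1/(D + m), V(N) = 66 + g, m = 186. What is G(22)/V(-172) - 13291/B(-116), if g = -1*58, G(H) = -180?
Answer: -1860785/2 ≈ -9.3039e+5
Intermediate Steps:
g = -58
V(N) = 8 (V(N) = 66 - 58 = 8)
B(D) = 1/(186 + D) (B(D) = 1/(D + 186) = 1/(186 + D))
G(22)/V(-172) - 13291/B(-116) = -180/8 - 13291/(1/(186 - 116)) = -180*⅛ - 13291/(1/70) = -45/2 - 13291/1/70 = -45/2 - 13291*70 = -45/2 - 930370 = -1860785/2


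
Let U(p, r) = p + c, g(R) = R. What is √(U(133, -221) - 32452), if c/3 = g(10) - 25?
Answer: 6*I*√899 ≈ 179.9*I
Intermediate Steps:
c = -45 (c = 3*(10 - 25) = 3*(-15) = -45)
U(p, r) = -45 + p (U(p, r) = p - 45 = -45 + p)
√(U(133, -221) - 32452) = √((-45 + 133) - 32452) = √(88 - 32452) = √(-32364) = 6*I*√899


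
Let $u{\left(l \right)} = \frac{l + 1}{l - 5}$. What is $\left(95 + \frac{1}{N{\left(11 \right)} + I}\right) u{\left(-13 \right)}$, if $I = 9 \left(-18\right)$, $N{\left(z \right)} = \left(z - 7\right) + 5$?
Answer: $\frac{29068}{459} \approx 63.329$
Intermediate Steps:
$N{\left(z \right)} = -2 + z$ ($N{\left(z \right)} = \left(-7 + z\right) + 5 = -2 + z$)
$I = -162$
$u{\left(l \right)} = \frac{1 + l}{-5 + l}$
$\left(95 + \frac{1}{N{\left(11 \right)} + I}\right) u{\left(-13 \right)} = \left(95 + \frac{1}{\left(-2 + 11\right) - 162}\right) \frac{1 - 13}{-5 - 13} = \left(95 + \frac{1}{9 - 162}\right) \frac{1}{-18} \left(-12\right) = \left(95 + \frac{1}{-153}\right) \left(\left(- \frac{1}{18}\right) \left(-12\right)\right) = \left(95 - \frac{1}{153}\right) \frac{2}{3} = \frac{14534}{153} \cdot \frac{2}{3} = \frac{29068}{459}$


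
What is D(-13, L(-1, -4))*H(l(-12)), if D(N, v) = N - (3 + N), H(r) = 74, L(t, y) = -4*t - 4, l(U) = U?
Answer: -222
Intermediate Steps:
L(t, y) = -4 - 4*t
D(N, v) = -3 (D(N, v) = N + (-3 - N) = -3)
D(-13, L(-1, -4))*H(l(-12)) = -3*74 = -222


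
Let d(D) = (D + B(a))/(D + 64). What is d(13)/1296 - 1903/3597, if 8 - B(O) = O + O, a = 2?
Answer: -5752819/10877328 ≈ -0.52888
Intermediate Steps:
B(O) = 8 - 2*O (B(O) = 8 - (O + O) = 8 - 2*O)
d(D) = (4 + D)/(64 + D) (d(D) = (D + (8 - 2*2))/(D + 64) = (D + (8 - 4))/(64 + D) = (D + 4)/(64 + D) = (4 + D)/(64 + D))
d(13)/1296 - 1903/3597 = ((4 + 13)/(64 + 13))/1296 - 1903/3597 = (17/77)*(1/1296) - 1903*1/3597 = ((1/77)*17)*(1/1296) - 173/327 = (17/77)*(1/1296) - 173/327 = 17/99792 - 173/327 = -5752819/10877328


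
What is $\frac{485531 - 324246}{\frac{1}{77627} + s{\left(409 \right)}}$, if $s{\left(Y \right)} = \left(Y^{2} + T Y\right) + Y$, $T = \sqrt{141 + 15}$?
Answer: $\frac{12536704698164457965}{13022469883294692409} - \frac{795010541773745770 \sqrt{39}}{169292108482831001317} \approx 0.93337$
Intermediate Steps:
$T = 2 \sqrt{39}$ ($T = \sqrt{156} = 2 \sqrt{39} \approx 12.49$)
$s{\left(Y \right)} = Y + Y^{2} + 2 Y \sqrt{39}$ ($s{\left(Y \right)} = \left(Y^{2} + 2 \sqrt{39} Y\right) + Y = \left(Y^{2} + 2 Y \sqrt{39}\right) + Y = Y + Y^{2} + 2 Y \sqrt{39}$)
$\frac{485531 - 324246}{\frac{1}{77627} + s{\left(409 \right)}} = \frac{485531 - 324246}{\frac{1}{77627} + 409 \left(1 + 409 + 2 \sqrt{39}\right)} = \frac{161285}{\frac{1}{77627} + 409 \left(410 + 2 \sqrt{39}\right)} = \frac{161285}{\frac{1}{77627} + \left(167690 + 818 \sqrt{39}\right)} = \frac{161285}{\frac{13017271631}{77627} + 818 \sqrt{39}}$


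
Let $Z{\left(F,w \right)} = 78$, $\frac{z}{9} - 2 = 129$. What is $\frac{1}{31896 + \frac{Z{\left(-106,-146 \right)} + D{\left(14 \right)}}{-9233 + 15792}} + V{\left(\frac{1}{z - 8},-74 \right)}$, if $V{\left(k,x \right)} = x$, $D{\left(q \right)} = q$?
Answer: $- \frac{15481234185}{209205956} \approx -74.0$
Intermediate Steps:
$z = 1179$ ($z = 18 + 9 \cdot 129 = 18 + 1161 = 1179$)
$\frac{1}{31896 + \frac{Z{\left(-106,-146 \right)} + D{\left(14 \right)}}{-9233 + 15792}} + V{\left(\frac{1}{z - 8},-74 \right)} = \frac{1}{31896 + \frac{78 + 14}{-9233 + 15792}} - 74 = \frac{1}{31896 + \frac{92}{6559}} - 74 = \frac{1}{\frac{209205956}{6559}} - 74 = \frac{6559}{209205956} - 74 = - \frac{15481234185}{209205956}$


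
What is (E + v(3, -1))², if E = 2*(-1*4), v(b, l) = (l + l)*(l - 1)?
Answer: 16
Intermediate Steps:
v(b, l) = 2*l*(-1 + l) (v(b, l) = (2*l)*(-1 + l) = 2*l*(-1 + l))
E = -8 (E = 2*(-4) = -8)
(E + v(3, -1))² = (-8 + 2*(-1)*(-1 - 1))² = (-8 + 2*(-1)*(-2))² = (-8 + 4)² = (-4)² = 16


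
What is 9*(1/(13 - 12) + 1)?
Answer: 18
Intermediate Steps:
9*(1/(13 - 12) + 1) = 9*(1/1 + 1) = 9*(1 + 1) = 9*2 = 18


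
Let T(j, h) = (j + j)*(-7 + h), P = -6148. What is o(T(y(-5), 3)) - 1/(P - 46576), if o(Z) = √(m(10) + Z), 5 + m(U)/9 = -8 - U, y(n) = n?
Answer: 1/52724 + I*√167 ≈ 1.8967e-5 + 12.923*I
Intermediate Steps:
T(j, h) = 2*j*(-7 + h) (T(j, h) = (2*j)*(-7 + h) = 2*j*(-7 + h))
m(U) = -117 - 9*U (m(U) = -45 + 9*(-8 - U) = -45 + (-72 - 9*U) = -117 - 9*U)
o(Z) = √(-207 + Z) (o(Z) = √((-117 - 9*10) + Z) = √((-117 - 90) + Z) = √(-207 + Z))
o(T(y(-5), 3)) - 1/(P - 46576) = √(-207 + 2*(-5)*(-7 + 3)) - 1/(-6148 - 46576) = √(-207 + 2*(-5)*(-4)) - 1/(-52724) = √(-207 + 40) - 1*(-1/52724) = √(-167) + 1/52724 = I*√167 + 1/52724 = 1/52724 + I*√167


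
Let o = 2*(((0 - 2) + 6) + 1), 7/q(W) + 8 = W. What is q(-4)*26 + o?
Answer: -31/6 ≈ -5.1667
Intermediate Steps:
q(W) = 7/(-8 + W)
o = 10 (o = 2*((-2 + 6) + 1) = 2*(4 + 1) = 2*5 = 10)
q(-4)*26 + o = (7/(-8 - 4))*26 + 10 = (7/(-12))*26 + 10 = (7*(-1/12))*26 + 10 = -7/12*26 + 10 = -91/6 + 10 = -31/6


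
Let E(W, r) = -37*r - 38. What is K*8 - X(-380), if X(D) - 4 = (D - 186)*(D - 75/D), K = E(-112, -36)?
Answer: -7775571/38 ≈ -2.0462e+5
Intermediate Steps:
E(W, r) = -38 - 37*r
K = 1294 (K = -38 - 37*(-36) = -38 + 1332 = 1294)
X(D) = 4 + (-186 + D)*(D - 75/D) (X(D) = 4 + (D - 186)*(D - 75/D) = 4 + (-186 + D)*(D - 75/D))
K*8 - X(-380) = 1294*8 - (-71 + (-380)² - 186*(-380) + 13950/(-380)) = 10352 - (-71 + 144400 + 70680 + 13950*(-1/380)) = 10352 - (-71 + 144400 + 70680 - 1395/38) = 10352 - 1*8168947/38 = 10352 - 8168947/38 = -7775571/38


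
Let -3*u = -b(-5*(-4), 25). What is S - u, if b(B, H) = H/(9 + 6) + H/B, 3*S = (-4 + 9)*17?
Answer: 985/36 ≈ 27.361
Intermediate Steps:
S = 85/3 (S = ((-4 + 9)*17)/3 = (5*17)/3 = (⅓)*85 = 85/3 ≈ 28.333)
b(B, H) = H/15 + H/B
u = 35/36 (u = -(-1)*((1/15)*25 + 25/((-5*(-4))))/3 = -(-1)*(5/3 + 25/20)/3 = -(-1)*(5/3 + 25*(1/20))/3 = -(-1)*(5/3 + 5/4)/3 = -(-1)*35/(3*12) = -⅓*(-35/12) = 35/36 ≈ 0.97222)
S - u = 85/3 - 1*35/36 = 85/3 - 35/36 = 985/36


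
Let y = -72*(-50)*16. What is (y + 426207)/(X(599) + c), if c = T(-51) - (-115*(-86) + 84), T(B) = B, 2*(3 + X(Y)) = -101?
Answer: -322538/6719 ≈ -48.004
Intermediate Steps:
X(Y) = -107/2 (X(Y) = -3 + (½)*(-101) = -3 - 101/2 = -107/2)
y = 57600 (y = 3600*16 = 57600)
c = -10025 (c = -51 - (-115*(-86) + 84) = -51 - (9890 + 84) = -51 - 1*9974 = -51 - 9974 = -10025)
(y + 426207)/(X(599) + c) = (57600 + 426207)/(-107/2 - 10025) = 483807/(-20157/2) = 483807*(-2/20157) = -322538/6719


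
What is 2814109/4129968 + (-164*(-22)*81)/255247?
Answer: 1925267767987/1054161942096 ≈ 1.8263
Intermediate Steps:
2814109/4129968 + (-164*(-22)*81)/255247 = 2814109*(1/4129968) + (3608*81)*(1/255247) = 2814109/4129968 + 292248*(1/255247) = 2814109/4129968 + 292248/255247 = 1925267767987/1054161942096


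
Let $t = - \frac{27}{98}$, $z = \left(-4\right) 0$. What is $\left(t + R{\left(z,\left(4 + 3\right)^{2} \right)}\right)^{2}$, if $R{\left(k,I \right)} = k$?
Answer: $\frac{729}{9604} \approx 0.075906$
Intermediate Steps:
$z = 0$
$t = - \frac{27}{98}$ ($t = \left(-27\right) \frac{1}{98} = - \frac{27}{98} \approx -0.27551$)
$\left(t + R{\left(z,\left(4 + 3\right)^{2} \right)}\right)^{2} = \left(- \frac{27}{98} + 0\right)^{2} = \left(- \frac{27}{98}\right)^{2} = \frac{729}{9604}$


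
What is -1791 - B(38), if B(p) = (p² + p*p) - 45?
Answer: -4634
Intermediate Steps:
B(p) = -45 + 2*p² (B(p) = (p² + p²) - 45 = 2*p² - 45 = -45 + 2*p²)
-1791 - B(38) = -1791 - (-45 + 2*38²) = -1791 - (-45 + 2*1444) = -1791 - (-45 + 2888) = -1791 - 1*2843 = -1791 - 2843 = -4634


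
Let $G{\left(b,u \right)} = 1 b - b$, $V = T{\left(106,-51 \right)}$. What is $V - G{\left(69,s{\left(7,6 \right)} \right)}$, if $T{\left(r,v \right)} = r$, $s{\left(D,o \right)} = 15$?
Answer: $106$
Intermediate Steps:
$V = 106$
$G{\left(b,u \right)} = 0$ ($G{\left(b,u \right)} = b - b = 0$)
$V - G{\left(69,s{\left(7,6 \right)} \right)} = 106 - 0 = 106 + 0 = 106$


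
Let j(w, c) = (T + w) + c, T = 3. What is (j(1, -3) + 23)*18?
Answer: 432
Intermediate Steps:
j(w, c) = 3 + c + w (j(w, c) = (3 + w) + c = 3 + c + w)
(j(1, -3) + 23)*18 = ((3 - 3 + 1) + 23)*18 = (1 + 23)*18 = 24*18 = 432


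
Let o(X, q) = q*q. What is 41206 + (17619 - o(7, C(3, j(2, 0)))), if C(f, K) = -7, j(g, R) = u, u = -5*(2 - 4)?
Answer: 58776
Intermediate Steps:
u = 10 (u = -5*(-2) = 10)
j(g, R) = 10
o(X, q) = q²
41206 + (17619 - o(7, C(3, j(2, 0)))) = 41206 + (17619 - 1*(-7)²) = 41206 + (17619 - 1*49) = 41206 + (17619 - 49) = 41206 + 17570 = 58776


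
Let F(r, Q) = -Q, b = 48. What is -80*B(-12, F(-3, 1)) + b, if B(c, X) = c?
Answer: 1008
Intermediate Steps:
-80*B(-12, F(-3, 1)) + b = -80*(-12) + 48 = 960 + 48 = 1008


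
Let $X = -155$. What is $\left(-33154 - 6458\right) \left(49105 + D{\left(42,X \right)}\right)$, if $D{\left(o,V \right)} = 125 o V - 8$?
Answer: $30289434636$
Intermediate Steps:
$D{\left(o,V \right)} = -8 + 125 V o$ ($D{\left(o,V \right)} = 125 V o - 8 = -8 + 125 V o$)
$\left(-33154 - 6458\right) \left(49105 + D{\left(42,X \right)}\right) = \left(-33154 - 6458\right) \left(49105 + \left(-8 + 125 \left(-155\right) 42\right)\right) = - 39612 \left(49105 - 813758\right) = \left(-39612\right) \left(-764653\right) = 30289434636$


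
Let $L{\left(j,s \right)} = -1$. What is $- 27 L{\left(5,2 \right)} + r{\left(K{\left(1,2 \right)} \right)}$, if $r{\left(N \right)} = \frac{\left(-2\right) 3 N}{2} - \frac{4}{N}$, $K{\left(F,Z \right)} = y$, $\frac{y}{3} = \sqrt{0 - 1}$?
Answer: $27 - \frac{23 i}{3} \approx 27.0 - 7.6667 i$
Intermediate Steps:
$y = 3 i$ ($y = 3 \sqrt{0 - 1} = 3 \sqrt{-1} = 3 i \approx 3.0 i$)
$K{\left(F,Z \right)} = 3 i$
$r{\left(N \right)} = - \frac{4}{N} - 3 N$ ($r{\left(N \right)} = - 6 N \frac{1}{2} - \frac{4}{N} = - 3 N - \frac{4}{N} = - \frac{4}{N} - 3 N$)
$- 27 L{\left(5,2 \right)} + r{\left(K{\left(1,2 \right)} \right)} = \left(-27\right) \left(-1\right) - \left(4 \left(- \frac{i}{3}\right) + 3 \cdot 3 i\right) = 27 - \left(9 i + 4 \left(- \frac{1}{3}\right) i\right) = 27 + \left(\frac{4 i}{3} - 9 i\right) = 27 - \frac{23 i}{3}$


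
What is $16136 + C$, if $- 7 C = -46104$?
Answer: $\frac{159056}{7} \approx 22722.0$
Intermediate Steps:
$C = \frac{46104}{7}$ ($C = \left(- \frac{1}{7}\right) \left(-46104\right) = \frac{46104}{7} \approx 6586.3$)
$16136 + C = 16136 + \frac{46104}{7} = \frac{159056}{7}$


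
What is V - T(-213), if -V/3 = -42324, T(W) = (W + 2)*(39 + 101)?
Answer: 156512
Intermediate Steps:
T(W) = 280 + 140*W (T(W) = (2 + W)*140 = 280 + 140*W)
V = 126972 (V = -3*(-42324) = 126972)
V - T(-213) = 126972 - (280 + 140*(-213)) = 126972 - (280 - 29820) = 126972 - 1*(-29540) = 126972 + 29540 = 156512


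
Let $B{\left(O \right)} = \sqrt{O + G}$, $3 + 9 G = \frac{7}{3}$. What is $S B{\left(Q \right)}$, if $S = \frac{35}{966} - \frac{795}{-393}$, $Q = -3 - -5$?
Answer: $\frac{37225 \sqrt{39}}{81351} \approx 2.8576$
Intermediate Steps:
$G = - \frac{2}{27}$ ($G = - \frac{1}{3} + \frac{7 \cdot \frac{1}{3}}{9} = - \frac{1}{3} + \frac{1}{9} \cdot \frac{7}{3} = - \frac{1}{3} + \frac{7}{27} = - \frac{2}{27} \approx -0.074074$)
$Q = 2$ ($Q = -3 + 5 = 2$)
$S = \frac{37225}{18078}$ ($S = 35 \cdot \frac{1}{966} - - \frac{265}{131} = \frac{5}{138} + \frac{265}{131} = \frac{37225}{18078} \approx 2.0591$)
$B{\left(O \right)} = \sqrt{- \frac{2}{27} + O}$ ($B{\left(O \right)} = \sqrt{O - \frac{2}{27}} = \sqrt{- \frac{2}{27} + O}$)
$S B{\left(Q \right)} = \frac{37225 \frac{\sqrt{-6 + 81 \cdot 2}}{9}}{18078} = \frac{37225 \frac{\sqrt{-6 + 162}}{9}}{18078} = \frac{37225 \frac{\sqrt{156}}{9}}{18078} = \frac{37225 \frac{2 \sqrt{39}}{9}}{18078} = \frac{37225 \sqrt{39}}{81351}$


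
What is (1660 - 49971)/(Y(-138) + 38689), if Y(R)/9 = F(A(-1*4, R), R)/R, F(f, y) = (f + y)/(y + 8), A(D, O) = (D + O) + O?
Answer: -144449890/115679483 ≈ -1.2487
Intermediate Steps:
A(D, O) = D + 2*O
F(f, y) = (f + y)/(8 + y)
Y(R) = 9*(-4 + 3*R)/(R*(8 + R)) (Y(R) = 9*((((-1*4 + 2*R) + R)/(8 + R))/R) = 9*((((-4 + 2*R) + R)/(8 + R))/R) = 9*(((-4 + 3*R)/(8 + R))/R) = 9*((-4 + 3*R)/(R*(8 + R))) = 9*(-4 + 3*R)/(R*(8 + R)))
(1660 - 49971)/(Y(-138) + 38689) = (1660 - 49971)/(9*(-4 + 3*(-138))/(-138*(8 - 138)) + 38689) = -48311/(9*(-1/138)*(-4 - 414)/(-130) + 38689) = -48311/(9*(-1/138)*(-1/130)*(-418) + 38689) = -48311/(-627/2990 + 38689) = -48311/115679483/2990 = -48311*2990/115679483 = -144449890/115679483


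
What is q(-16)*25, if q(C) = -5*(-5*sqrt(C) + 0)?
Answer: 2500*I ≈ 2500.0*I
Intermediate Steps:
q(C) = 25*sqrt(C) (q(C) = -(-25)*sqrt(C) = 25*sqrt(C))
q(-16)*25 = (25*sqrt(-16))*25 = (25*(4*I))*25 = (100*I)*25 = 2500*I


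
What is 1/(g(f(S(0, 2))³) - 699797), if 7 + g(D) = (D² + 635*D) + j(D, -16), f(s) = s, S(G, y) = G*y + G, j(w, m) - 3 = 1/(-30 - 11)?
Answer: -41/28691842 ≈ -1.4290e-6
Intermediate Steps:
j(w, m) = 122/41 (j(w, m) = 3 + 1/(-30 - 11) = 3 + 1/(-41) = 3 - 1/41 = 122/41)
S(G, y) = G + G*y
g(D) = -165/41 + D² + 635*D (g(D) = -7 + ((D² + 635*D) + 122/41) = -7 + (122/41 + D² + 635*D) = -165/41 + D² + 635*D)
1/(g(f(S(0, 2))³) - 699797) = 1/((-165/41 + ((0*(1 + 2))³)² + 635*(0*(1 + 2))³) - 699797) = 1/((-165/41 + ((0*3)³)² + 635*(0*3)³) - 699797) = 1/((-165/41 + (0³)² + 635*0³) - 699797) = 1/((-165/41 + 0² + 635*0) - 699797) = 1/((-165/41 + 0 + 0) - 699797) = 1/(-165/41 - 699797) = 1/(-28691842/41) = -41/28691842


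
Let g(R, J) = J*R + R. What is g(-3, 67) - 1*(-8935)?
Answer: 8731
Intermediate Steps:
g(R, J) = R + J*R
g(-3, 67) - 1*(-8935) = -3*(1 + 67) - 1*(-8935) = -3*68 + 8935 = -204 + 8935 = 8731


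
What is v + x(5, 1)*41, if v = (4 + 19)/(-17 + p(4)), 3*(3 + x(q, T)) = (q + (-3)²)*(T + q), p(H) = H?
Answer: 13302/13 ≈ 1023.2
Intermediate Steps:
x(q, T) = -3 + (9 + q)*(T + q)/3 (x(q, T) = -3 + ((q + (-3)²)*(T + q))/3 = -3 + ((q + 9)*(T + q))/3 = -3 + ((9 + q)*(T + q))/3 = -3 + (9 + q)*(T + q)/3)
v = -23/13 (v = (4 + 19)/(-17 + 4) = 23/(-13) = 23*(-1/13) = -23/13 ≈ -1.7692)
v + x(5, 1)*41 = -23/13 + (-3 + 3*1 + 3*5 + (⅓)*5² + (⅓)*1*5)*41 = -23/13 + (-3 + 3 + 15 + (⅓)*25 + 5/3)*41 = -23/13 + (-3 + 3 + 15 + 25/3 + 5/3)*41 = -23/13 + 25*41 = -23/13 + 1025 = 13302/13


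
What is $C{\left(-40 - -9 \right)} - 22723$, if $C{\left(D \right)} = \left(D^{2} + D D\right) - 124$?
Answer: $-20925$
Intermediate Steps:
$C{\left(D \right)} = -124 + 2 D^{2}$ ($C{\left(D \right)} = \left(D^{2} + D^{2}\right) - 124 = 2 D^{2} - 124 = -124 + 2 D^{2}$)
$C{\left(-40 - -9 \right)} - 22723 = \left(-124 + 2 \left(-40 - -9\right)^{2}\right) - 22723 = \left(-124 + 2 \left(-40 + 9\right)^{2}\right) - 22723 = \left(-124 + 2 \left(-31\right)^{2}\right) - 22723 = \left(-124 + 2 \cdot 961\right) - 22723 = \left(-124 + 1922\right) - 22723 = 1798 - 22723 = -20925$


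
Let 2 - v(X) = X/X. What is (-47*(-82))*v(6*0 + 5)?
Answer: 3854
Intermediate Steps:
v(X) = 1 (v(X) = 2 - X/X = 2 - 1*1 = 2 - 1 = 1)
(-47*(-82))*v(6*0 + 5) = -47*(-82)*1 = 3854*1 = 3854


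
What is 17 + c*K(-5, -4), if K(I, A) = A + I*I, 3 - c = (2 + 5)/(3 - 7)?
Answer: 467/4 ≈ 116.75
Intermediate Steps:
c = 19/4 (c = 3 - (2 + 5)/(3 - 7) = 3 - 7/(-4) = 3 - 7*(-1)/4 = 3 - 1*(-7/4) = 3 + 7/4 = 19/4 ≈ 4.7500)
K(I, A) = A + I**2
17 + c*K(-5, -4) = 17 + 19*(-4 + (-5)**2)/4 = 17 + 19*(-4 + 25)/4 = 17 + (19/4)*21 = 17 + 399/4 = 467/4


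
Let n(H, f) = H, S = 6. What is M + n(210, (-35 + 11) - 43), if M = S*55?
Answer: 540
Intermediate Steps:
M = 330 (M = 6*55 = 330)
M + n(210, (-35 + 11) - 43) = 330 + 210 = 540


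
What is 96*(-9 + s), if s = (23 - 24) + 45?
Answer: 3360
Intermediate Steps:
s = 44 (s = -1 + 45 = 44)
96*(-9 + s) = 96*(-9 + 44) = 96*35 = 3360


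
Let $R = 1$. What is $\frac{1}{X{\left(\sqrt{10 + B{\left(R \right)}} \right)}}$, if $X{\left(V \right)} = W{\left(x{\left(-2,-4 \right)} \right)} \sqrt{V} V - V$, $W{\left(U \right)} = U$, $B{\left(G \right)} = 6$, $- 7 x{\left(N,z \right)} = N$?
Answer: $- \frac{7}{12} \approx -0.58333$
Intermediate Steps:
$x{\left(N,z \right)} = - \frac{N}{7}$
$X{\left(V \right)} = - V + \frac{2 V^{\frac{3}{2}}}{7}$ ($X{\left(V \right)} = \left(- \frac{1}{7}\right) \left(-2\right) \sqrt{V} V - V = \frac{2 \sqrt{V}}{7} V - V = \frac{2 V^{\frac{3}{2}}}{7} - V = - V + \frac{2 V^{\frac{3}{2}}}{7}$)
$\frac{1}{X{\left(\sqrt{10 + B{\left(R \right)}} \right)}} = \frac{1}{- \sqrt{10 + 6} + \frac{2 \left(\sqrt{10 + 6}\right)^{\frac{3}{2}}}{7}} = \frac{1}{- \sqrt{16} + \frac{2 \left(\sqrt{16}\right)^{\frac{3}{2}}}{7}} = \frac{1}{\left(-1\right) 4 + \frac{2 \cdot 4^{\frac{3}{2}}}{7}} = \frac{1}{-4 + \frac{2}{7} \cdot 8} = \frac{1}{-4 + \frac{16}{7}} = \frac{1}{- \frac{12}{7}} = - \frac{7}{12}$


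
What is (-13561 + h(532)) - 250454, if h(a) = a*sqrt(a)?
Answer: -264015 + 1064*sqrt(133) ≈ -2.5174e+5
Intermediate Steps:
h(a) = a**(3/2)
(-13561 + h(532)) - 250454 = (-13561 + 532**(3/2)) - 250454 = (-13561 + 1064*sqrt(133)) - 250454 = -264015 + 1064*sqrt(133)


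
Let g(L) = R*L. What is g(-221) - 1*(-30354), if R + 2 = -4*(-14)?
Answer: 18420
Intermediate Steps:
R = 54 (R = -2 - 4*(-14) = -2 + 56 = 54)
g(L) = 54*L
g(-221) - 1*(-30354) = 54*(-221) - 1*(-30354) = -11934 + 30354 = 18420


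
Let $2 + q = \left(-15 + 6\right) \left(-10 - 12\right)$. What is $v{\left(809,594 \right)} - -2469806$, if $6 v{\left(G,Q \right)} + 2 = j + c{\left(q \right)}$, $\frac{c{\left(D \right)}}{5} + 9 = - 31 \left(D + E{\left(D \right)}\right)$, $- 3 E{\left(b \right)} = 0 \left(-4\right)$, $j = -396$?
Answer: $\frac{14788013}{6} \approx 2.4647 \cdot 10^{6}$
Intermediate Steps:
$E{\left(b \right)} = 0$ ($E{\left(b \right)} = - \frac{0 \left(-4\right)}{3} = \left(- \frac{1}{3}\right) 0 = 0$)
$q = 196$ ($q = -2 + \left(-15 + 6\right) \left(-10 - 12\right) = -2 - -198 = -2 + 198 = 196$)
$c{\left(D \right)} = -45 - 155 D$ ($c{\left(D \right)} = -45 + 5 \left(- 31 \left(D + 0\right)\right) = -45 + 5 \left(- 31 D\right) = -45 - 155 D$)
$v{\left(G,Q \right)} = - \frac{30823}{6}$ ($v{\left(G,Q \right)} = - \frac{1}{3} + \frac{-396 - 30425}{6} = - \frac{1}{3} + \frac{1}{6} \left(-30821\right) = - \frac{1}{3} - \frac{30821}{6} = - \frac{30823}{6}$)
$v{\left(809,594 \right)} - -2469806 = - \frac{30823}{6} - -2469806 = - \frac{30823}{6} + 2469806 = \frac{14788013}{6}$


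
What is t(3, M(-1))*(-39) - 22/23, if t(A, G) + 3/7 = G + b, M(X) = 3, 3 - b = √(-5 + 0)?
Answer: -35137/161 + 39*I*√5 ≈ -218.24 + 87.207*I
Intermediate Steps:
b = 3 - I*√5 (b = 3 - √(-5 + 0) = 3 - √(-5) = 3 - I*√5 ≈ 3.0 - 2.2361*I)
t(A, G) = 18/7 + G - I*√5 (t(A, G) = -3/7 + (G + (3 - I*√5)) = -3/7 + (3 + G - I*√5) = 18/7 + G - I*√5)
t(3, M(-1))*(-39) - 22/23 = (18/7 + 3 - I*√5)*(-39) - 22/23 = (39/7 - I*√5)*(-39) - 22*1/23 = (-1521/7 + 39*I*√5) - 22/23 = -35137/161 + 39*I*√5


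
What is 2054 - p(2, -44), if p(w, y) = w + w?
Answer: 2050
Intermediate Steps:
p(w, y) = 2*w
2054 - p(2, -44) = 2054 - 2*2 = 2054 - 1*4 = 2054 - 4 = 2050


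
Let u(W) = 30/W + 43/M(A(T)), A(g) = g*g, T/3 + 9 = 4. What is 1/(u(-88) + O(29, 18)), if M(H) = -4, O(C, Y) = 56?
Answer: 11/494 ≈ 0.022267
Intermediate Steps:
T = -15 (T = -27 + 3*4 = -27 + 12 = -15)
A(g) = g**2
u(W) = -43/4 + 30/W (u(W) = 30/W + 43/(-4) = 30/W + 43*(-1/4) = 30/W - 43/4 = -43/4 + 30/W)
1/(u(-88) + O(29, 18)) = 1/((-43/4 + 30/(-88)) + 56) = 1/((-43/4 + 30*(-1/88)) + 56) = 1/((-43/4 - 15/44) + 56) = 1/(-122/11 + 56) = 1/(494/11) = 11/494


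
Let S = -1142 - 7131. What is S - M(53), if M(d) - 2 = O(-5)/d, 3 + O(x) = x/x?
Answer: -438573/53 ≈ -8275.0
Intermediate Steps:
O(x) = -2 (O(x) = -3 + x/x = -3 + 1 = -2)
M(d) = 2 - 2/d
S = -8273
S - M(53) = -8273 - (2 - 2/53) = -8273 - 1*104/53 = -8273 - 104/53 = -438573/53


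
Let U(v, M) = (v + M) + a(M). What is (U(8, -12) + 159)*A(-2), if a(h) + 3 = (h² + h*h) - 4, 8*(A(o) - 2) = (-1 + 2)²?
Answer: 1853/2 ≈ 926.50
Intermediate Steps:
A(o) = 17/8 (A(o) = 2 + (-1 + 2)²/8 = 2 + (⅛)*1² = 2 + (⅛)*1 = 2 + ⅛ = 17/8)
a(h) = -7 + 2*h² (a(h) = -3 + ((h² + h*h) - 4) = -3 + ((h² + h²) - 4) = -3 + (2*h² - 4) = -3 + (-4 + 2*h²) = -7 + 2*h²)
U(v, M) = -7 + M + v + 2*M² (U(v, M) = (v + M) + (-7 + 2*M²) = (M + v) + (-7 + 2*M²) = -7 + M + v + 2*M²)
(U(8, -12) + 159)*A(-2) = ((-7 - 12 + 8 + 2*(-12)²) + 159)*(17/8) = ((-7 - 12 + 8 + 2*144) + 159)*(17/8) = ((-7 - 12 + 8 + 288) + 159)*(17/8) = (277 + 159)*(17/8) = 436*(17/8) = 1853/2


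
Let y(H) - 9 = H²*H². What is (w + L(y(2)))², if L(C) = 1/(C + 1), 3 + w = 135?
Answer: 11785489/676 ≈ 17434.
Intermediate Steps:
w = 132 (w = -3 + 135 = 132)
y(H) = 9 + H⁴ (y(H) = 9 + H²*H² = 9 + H⁴)
L(C) = 1/(1 + C)
(w + L(y(2)))² = (132 + 1/(1 + (9 + 2⁴)))² = (132 + 1/(1 + (9 + 16)))² = (132 + 1/(1 + 25))² = (132 + 1/26)² = (3433/26)² = 11785489/676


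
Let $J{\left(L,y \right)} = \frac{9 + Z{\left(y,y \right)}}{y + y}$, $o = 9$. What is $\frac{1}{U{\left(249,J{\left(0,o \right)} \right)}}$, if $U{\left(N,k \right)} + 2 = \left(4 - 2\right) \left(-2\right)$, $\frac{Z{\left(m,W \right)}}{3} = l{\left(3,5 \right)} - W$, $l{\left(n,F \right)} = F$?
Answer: $- \frac{1}{6} \approx -0.16667$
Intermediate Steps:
$Z{\left(m,W \right)} = 15 - 3 W$ ($Z{\left(m,W \right)} = 3 \left(5 - W\right) = 15 - 3 W$)
$J{\left(L,y \right)} = \frac{24 - 3 y}{2 y}$ ($J{\left(L,y \right)} = \frac{9 - \left(-15 + 3 y\right)}{y + y} = \frac{24 - 3 y}{2 y}$)
$U{\left(N,k \right)} = -6$ ($U{\left(N,k \right)} = -2 + \left(4 - 2\right) \left(-2\right) = -2 + 2 \left(-2\right) = -2 - 4 = -6$)
$\frac{1}{U{\left(249,J{\left(0,o \right)} \right)}} = \frac{1}{-6} = - \frac{1}{6}$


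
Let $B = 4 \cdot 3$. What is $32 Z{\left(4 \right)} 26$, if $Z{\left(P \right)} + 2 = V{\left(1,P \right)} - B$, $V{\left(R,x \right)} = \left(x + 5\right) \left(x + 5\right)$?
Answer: $55744$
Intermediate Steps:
$V{\left(R,x \right)} = \left(5 + x\right)^{2}$ ($V{\left(R,x \right)} = \left(5 + x\right) \left(5 + x\right) = \left(5 + x\right)^{2}$)
$B = 12$
$Z{\left(P \right)} = -14 + \left(5 + P\right)^{2}$ ($Z{\left(P \right)} = -2 + \left(\left(5 + P\right)^{2} - 12\right) = -2 + \left(-12 + \left(5 + P\right)^{2}\right) = -14 + \left(5 + P\right)^{2}$)
$32 Z{\left(4 \right)} 26 = 32 \left(-14 + \left(5 + 4\right)^{2}\right) 26 = 32 \left(-14 + 9^{2}\right) 26 = 32 \left(-14 + 81\right) 26 = 32 \cdot 67 \cdot 26 = 2144 \cdot 26 = 55744$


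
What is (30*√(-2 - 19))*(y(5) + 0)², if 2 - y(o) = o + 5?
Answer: 1920*I*√21 ≈ 8798.5*I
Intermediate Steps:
y(o) = -3 - o (y(o) = 2 - (o + 5) = 2 - (5 + o) = 2 + (-5 - o) = -3 - o)
(30*√(-2 - 19))*(y(5) + 0)² = (30*√(-2 - 19))*((-3 - 1*5) + 0)² = (30*√(-21))*((-3 - 5) + 0)² = (30*(I*√21))*(-8 + 0)² = (30*I*√21)*(-8)² = (30*I*√21)*64 = 1920*I*√21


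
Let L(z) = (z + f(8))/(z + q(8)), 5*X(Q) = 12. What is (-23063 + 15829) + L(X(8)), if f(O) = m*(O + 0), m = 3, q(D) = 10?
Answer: -224188/31 ≈ -7231.9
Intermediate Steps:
X(Q) = 12/5 (X(Q) = (⅕)*12 = 12/5)
f(O) = 3*O (f(O) = 3*(O + 0) = 3*O)
L(z) = (24 + z)/(10 + z) (L(z) = (z + 3*8)/(z + 10) = (z + 24)/(10 + z) = (24 + z)/(10 + z))
(-23063 + 15829) + L(X(8)) = (-23063 + 15829) + (24 + 12/5)/(10 + 12/5) = -7234 + (132/5)/(62/5) = -7234 + (5/62)*(132/5) = -7234 + 66/31 = -224188/31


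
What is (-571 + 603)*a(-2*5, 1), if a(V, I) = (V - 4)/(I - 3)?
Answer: 224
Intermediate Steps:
a(V, I) = (-4 + V)/(-3 + I)
(-571 + 603)*a(-2*5, 1) = (-571 + 603)*((-4 - 2*5)/(-3 + 1)) = 32*((-4 - 10)/(-2)) = 32*(-½*(-14)) = 32*7 = 224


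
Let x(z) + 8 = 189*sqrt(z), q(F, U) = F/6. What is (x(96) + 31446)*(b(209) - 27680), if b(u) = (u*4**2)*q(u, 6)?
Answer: 8375334704/3 + 67134816*sqrt(6) ≈ 2.9562e+9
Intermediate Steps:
q(F, U) = F/6 (q(F, U) = F*(1/6) = F/6)
b(u) = 8*u**2/3 (b(u) = (u*4**2)*(u/6) = (u*16)*(u/6) = (16*u)*(u/6) = 8*u**2/3)
x(z) = -8 + 189*sqrt(z)
(x(96) + 31446)*(b(209) - 27680) = ((-8 + 189*sqrt(96)) + 31446)*((8/3)*209**2 - 27680) = ((-8 + 189*(4*sqrt(6))) + 31446)*((8/3)*43681 - 27680) = ((-8 + 756*sqrt(6)) + 31446)*(349448/3 - 27680) = (31438 + 756*sqrt(6))*(266408/3) = 8375334704/3 + 67134816*sqrt(6)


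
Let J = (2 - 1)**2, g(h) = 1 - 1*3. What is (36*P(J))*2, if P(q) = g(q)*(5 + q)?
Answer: -864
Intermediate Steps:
g(h) = -2 (g(h) = 1 - 3 = -2)
J = 1 (J = 1**2 = 1)
P(q) = -10 - 2*q (P(q) = -2*(5 + q) = -10 - 2*q)
(36*P(J))*2 = (36*(-10 - 2*1))*2 = (36*(-10 - 2))*2 = (36*(-12))*2 = -432*2 = -864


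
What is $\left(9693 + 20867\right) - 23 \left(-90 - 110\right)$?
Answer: $35160$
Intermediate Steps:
$\left(9693 + 20867\right) - 23 \left(-90 - 110\right) = 30560 - 23 \left(-200\right) = 30560 - -4600 = 30560 + 4600 = 35160$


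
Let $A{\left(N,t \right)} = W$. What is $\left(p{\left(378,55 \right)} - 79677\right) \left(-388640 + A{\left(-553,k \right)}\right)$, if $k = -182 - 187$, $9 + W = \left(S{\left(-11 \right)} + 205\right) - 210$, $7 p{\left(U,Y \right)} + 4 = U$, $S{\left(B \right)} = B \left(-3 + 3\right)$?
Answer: $30946019530$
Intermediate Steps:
$S{\left(B \right)} = 0$ ($S{\left(B \right)} = B 0 = 0$)
$p{\left(U,Y \right)} = - \frac{4}{7} + \frac{U}{7}$
$W = -14$ ($W = -9 + \left(\left(0 + 205\right) - 210\right) = -9 + \left(205 - 210\right) = -9 - 5 = -14$)
$k = -369$
$A{\left(N,t \right)} = -14$
$\left(p{\left(378,55 \right)} - 79677\right) \left(-388640 + A{\left(-553,k \right)}\right) = \left(\left(- \frac{4}{7} + \frac{1}{7} \cdot 378\right) - 79677\right) \left(-388640 - 14\right) = \left(\left(- \frac{4}{7} + 54\right) - 79677\right) \left(-388654\right) = \left(\frac{374}{7} - 79677\right) \left(-388654\right) = \left(- \frac{557365}{7}\right) \left(-388654\right) = 30946019530$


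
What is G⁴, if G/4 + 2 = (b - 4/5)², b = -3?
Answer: 2394867671296/390625 ≈ 6.1309e+6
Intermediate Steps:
G = 1244/25 (G = -8 + 4*(-3 - 4/5)² = -8 + 4*(-3 - 4*⅕)² = -8 + 4*(-3 - ⅘)² = -8 + 4*(-19/5)² = -8 + 4*(361/25) = -8 + 1444/25 = 1244/25 ≈ 49.760)
G⁴ = (1244/25)⁴ = 2394867671296/390625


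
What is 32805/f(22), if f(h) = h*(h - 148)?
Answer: -3645/308 ≈ -11.834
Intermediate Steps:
f(h) = h*(-148 + h)
32805/f(22) = 32805/((22*(-148 + 22))) = 32805/((22*(-126))) = 32805/(-2772) = 32805*(-1/2772) = -3645/308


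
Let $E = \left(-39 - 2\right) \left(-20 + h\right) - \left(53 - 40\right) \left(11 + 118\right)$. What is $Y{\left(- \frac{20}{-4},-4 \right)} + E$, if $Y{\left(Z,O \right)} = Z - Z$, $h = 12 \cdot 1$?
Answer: $-1349$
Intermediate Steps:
$h = 12$
$Y{\left(Z,O \right)} = 0$
$E = -1349$ ($E = \left(-39 - 2\right) \left(-20 + 12\right) - \left(53 - 40\right) \left(11 + 118\right) = \left(-41\right) \left(-8\right) - 13 \cdot 129 = 328 - 1677 = -1349$)
$Y{\left(- \frac{20}{-4},-4 \right)} + E = 0 - 1349 = -1349$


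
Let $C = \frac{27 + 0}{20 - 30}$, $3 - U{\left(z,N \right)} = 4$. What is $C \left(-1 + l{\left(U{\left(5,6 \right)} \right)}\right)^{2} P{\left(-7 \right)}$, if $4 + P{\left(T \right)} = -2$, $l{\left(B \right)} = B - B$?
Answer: $\frac{81}{5} \approx 16.2$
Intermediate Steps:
$U{\left(z,N \right)} = -1$ ($U{\left(z,N \right)} = 3 - 4 = -1$)
$l{\left(B \right)} = 0$
$P{\left(T \right)} = -6$ ($P{\left(T \right)} = -4 - 2 = -6$)
$C = - \frac{27}{10}$ ($C = \frac{27}{-10} = 27 \left(- \frac{1}{10}\right) = - \frac{27}{10} \approx -2.7$)
$C \left(-1 + l{\left(U{\left(5,6 \right)} \right)}\right)^{2} P{\left(-7 \right)} = - \frac{27 \left(-1 + 0\right)^{2}}{10} \left(-6\right) = - \frac{27 \left(-1\right)^{2}}{10} \left(-6\right) = \left(- \frac{27}{10}\right) 1 \left(-6\right) = \left(- \frac{27}{10}\right) \left(-6\right) = \frac{81}{5}$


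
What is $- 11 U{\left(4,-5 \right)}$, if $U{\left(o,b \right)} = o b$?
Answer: $220$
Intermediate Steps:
$U{\left(o,b \right)} = b o$
$- 11 U{\left(4,-5 \right)} = - 11 \left(\left(-5\right) 4\right) = \left(-11\right) \left(-20\right) = 220$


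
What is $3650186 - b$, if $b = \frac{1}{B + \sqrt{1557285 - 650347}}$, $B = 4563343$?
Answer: $\frac{76011832547098326903}{20824098428711} + \frac{\sqrt{906938}}{20824098428711} \approx 3.6502 \cdot 10^{6}$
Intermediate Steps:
$b = \frac{1}{4563343 + \sqrt{906938}}$ ($b = \frac{1}{4563343 + \sqrt{1557285 - 650347}} = \frac{1}{4563343 + \sqrt{906938}} \approx 2.1909 \cdot 10^{-7}$)
$3650186 - b = 3650186 - \left(\frac{4563343}{20824098428711} - \frac{\sqrt{906938}}{20824098428711}\right) = \frac{76011832547098326903}{20824098428711} + \frac{\sqrt{906938}}{20824098428711}$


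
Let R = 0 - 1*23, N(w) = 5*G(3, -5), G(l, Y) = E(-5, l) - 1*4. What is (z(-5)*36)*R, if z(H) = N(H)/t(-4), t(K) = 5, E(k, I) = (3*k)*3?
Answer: 40572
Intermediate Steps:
E(k, I) = 9*k
G(l, Y) = -49 (G(l, Y) = 9*(-5) - 1*4 = -45 - 4 = -49)
N(w) = -245 (N(w) = 5*(-49) = -245)
R = -23 (R = 0 - 23 = -23)
z(H) = -49 (z(H) = -245/5 = -245*⅕ = -49)
(z(-5)*36)*R = -49*36*(-23) = -1764*(-23) = 40572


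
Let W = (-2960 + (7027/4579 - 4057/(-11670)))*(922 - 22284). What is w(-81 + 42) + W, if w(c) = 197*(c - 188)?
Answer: 1687180013645132/26718465 ≈ 6.3147e+7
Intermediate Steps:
w(c) = -37036 + 197*c (w(c) = 197*(-188 + c) = -37036 + 197*c)
W = 1688374836681467/26718465 (W = (-2960 + (7027*(1/4579) - 4057*(-1/11670)))*(-21362) = (-2960 + (7027/4579 + 4057/11670))*(-21362) = (-2960 + 100582093/53436930)*(-21362) = -158072730707/53436930*(-21362) = 1688374836681467/26718465 ≈ 6.3191e+7)
w(-81 + 42) + W = (-37036 + 197*(-81 + 42)) + 1688374836681467/26718465 = (-37036 + 197*(-39)) + 1688374836681467/26718465 = (-37036 - 7683) + 1688374836681467/26718465 = -44719 + 1688374836681467/26718465 = 1687180013645132/26718465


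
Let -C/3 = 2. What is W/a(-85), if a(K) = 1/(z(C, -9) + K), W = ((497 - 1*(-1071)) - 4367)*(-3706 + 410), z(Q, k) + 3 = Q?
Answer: -867197376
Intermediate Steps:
C = -6 (C = -3*2 = -6)
z(Q, k) = -3 + Q
W = 9225504 (W = ((497 + 1071) - 4367)*(-3296) = (1568 - 4367)*(-3296) = -2799*(-3296) = 9225504)
a(K) = 1/(-9 + K) (a(K) = 1/((-3 - 6) + K) = 1/(-9 + K))
W/a(-85) = 9225504/(1/(-9 - 85)) = 9225504/(1/(-94)) = 9225504/(-1/94) = 9225504*(-94) = -867197376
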